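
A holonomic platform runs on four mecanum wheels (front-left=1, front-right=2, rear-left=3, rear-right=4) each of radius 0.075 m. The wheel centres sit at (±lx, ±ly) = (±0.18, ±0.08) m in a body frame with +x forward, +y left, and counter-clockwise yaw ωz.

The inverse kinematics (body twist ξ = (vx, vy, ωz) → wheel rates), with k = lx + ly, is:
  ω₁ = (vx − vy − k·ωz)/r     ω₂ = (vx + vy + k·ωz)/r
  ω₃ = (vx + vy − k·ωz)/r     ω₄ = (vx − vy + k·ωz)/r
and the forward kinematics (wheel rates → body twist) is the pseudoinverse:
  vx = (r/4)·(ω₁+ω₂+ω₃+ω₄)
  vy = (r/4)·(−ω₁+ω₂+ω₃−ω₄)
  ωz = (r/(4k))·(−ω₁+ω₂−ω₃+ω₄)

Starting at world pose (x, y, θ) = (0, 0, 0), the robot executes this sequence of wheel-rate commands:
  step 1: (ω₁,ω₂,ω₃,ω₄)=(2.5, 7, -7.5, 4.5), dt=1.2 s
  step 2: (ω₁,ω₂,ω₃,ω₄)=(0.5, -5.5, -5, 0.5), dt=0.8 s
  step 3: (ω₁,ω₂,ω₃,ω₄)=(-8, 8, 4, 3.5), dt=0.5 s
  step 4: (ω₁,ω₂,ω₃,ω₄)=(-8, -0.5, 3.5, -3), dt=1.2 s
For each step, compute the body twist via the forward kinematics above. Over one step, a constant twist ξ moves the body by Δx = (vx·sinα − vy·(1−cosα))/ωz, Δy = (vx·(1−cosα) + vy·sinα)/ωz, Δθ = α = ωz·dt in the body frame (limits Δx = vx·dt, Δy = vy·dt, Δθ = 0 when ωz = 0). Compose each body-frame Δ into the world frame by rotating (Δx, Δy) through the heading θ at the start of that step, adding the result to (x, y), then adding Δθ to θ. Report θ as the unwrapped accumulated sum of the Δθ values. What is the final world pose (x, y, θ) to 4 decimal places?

(-0.0196, -0.4392, 2.0445)

step 1: ξ=(vx,vy,ωz)=(0.1219, -0.1406, 1.1899), dt=1.2 → body Δ=(0.2027, -0.0291, 1.4279) → world pose (0.2027, -0.0291, 1.4279)
step 2: ξ=(vx,vy,ωz)=(-0.1781, -0.2156, -0.0361), dt=0.8 → body Δ=(-0.1450, -0.1704, -0.0288) → world pose (0.3508, -0.1969, 1.3990)
step 3: ξ=(vx,vy,ωz)=(0.1406, 0.3094, 1.1178), dt=0.5 → body Δ=(0.0246, 0.1659, 0.5589) → world pose (0.1915, -0.1443, 1.9579)
step 4: ξ=(vx,vy,ωz)=(-0.1500, 0.2625, 0.0721), dt=1.2 → body Δ=(-0.1934, 0.3068, 0.0865) → world pose (-0.0196, -0.4392, 2.0445)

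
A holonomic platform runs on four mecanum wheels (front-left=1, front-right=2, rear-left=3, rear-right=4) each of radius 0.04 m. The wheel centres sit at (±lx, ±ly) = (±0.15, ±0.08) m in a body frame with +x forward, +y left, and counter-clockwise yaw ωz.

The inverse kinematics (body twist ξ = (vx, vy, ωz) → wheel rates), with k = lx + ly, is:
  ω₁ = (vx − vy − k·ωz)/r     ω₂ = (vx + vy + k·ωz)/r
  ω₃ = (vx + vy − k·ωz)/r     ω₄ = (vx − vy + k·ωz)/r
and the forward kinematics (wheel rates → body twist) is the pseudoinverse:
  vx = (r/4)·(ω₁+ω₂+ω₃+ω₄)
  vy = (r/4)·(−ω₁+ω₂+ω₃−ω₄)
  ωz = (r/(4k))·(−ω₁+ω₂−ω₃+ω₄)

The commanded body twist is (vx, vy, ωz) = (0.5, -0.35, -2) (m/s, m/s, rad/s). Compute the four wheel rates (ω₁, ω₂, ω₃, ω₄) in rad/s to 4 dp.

(32.7500, -7.7500, 15.2500, 9.7500)

k = lx + ly = 0.15 + 0.08 = 0.2300;  k·ωz = 0.2300·-2 = -0.4600
ω₁ (FL) = (vx − vy − k·ωz)/r = 1.3100/0.04 = 32.7500
ω₂ (FR) = (vx + vy + k·ωz)/r = -0.3100/0.04 = -7.7500
ω₃ (RL) = (vx + vy − k·ωz)/r = 0.6100/0.04 = 15.2500
ω₄ (RR) = (vx − vy + k·ωz)/r = 0.3900/0.04 = 9.7500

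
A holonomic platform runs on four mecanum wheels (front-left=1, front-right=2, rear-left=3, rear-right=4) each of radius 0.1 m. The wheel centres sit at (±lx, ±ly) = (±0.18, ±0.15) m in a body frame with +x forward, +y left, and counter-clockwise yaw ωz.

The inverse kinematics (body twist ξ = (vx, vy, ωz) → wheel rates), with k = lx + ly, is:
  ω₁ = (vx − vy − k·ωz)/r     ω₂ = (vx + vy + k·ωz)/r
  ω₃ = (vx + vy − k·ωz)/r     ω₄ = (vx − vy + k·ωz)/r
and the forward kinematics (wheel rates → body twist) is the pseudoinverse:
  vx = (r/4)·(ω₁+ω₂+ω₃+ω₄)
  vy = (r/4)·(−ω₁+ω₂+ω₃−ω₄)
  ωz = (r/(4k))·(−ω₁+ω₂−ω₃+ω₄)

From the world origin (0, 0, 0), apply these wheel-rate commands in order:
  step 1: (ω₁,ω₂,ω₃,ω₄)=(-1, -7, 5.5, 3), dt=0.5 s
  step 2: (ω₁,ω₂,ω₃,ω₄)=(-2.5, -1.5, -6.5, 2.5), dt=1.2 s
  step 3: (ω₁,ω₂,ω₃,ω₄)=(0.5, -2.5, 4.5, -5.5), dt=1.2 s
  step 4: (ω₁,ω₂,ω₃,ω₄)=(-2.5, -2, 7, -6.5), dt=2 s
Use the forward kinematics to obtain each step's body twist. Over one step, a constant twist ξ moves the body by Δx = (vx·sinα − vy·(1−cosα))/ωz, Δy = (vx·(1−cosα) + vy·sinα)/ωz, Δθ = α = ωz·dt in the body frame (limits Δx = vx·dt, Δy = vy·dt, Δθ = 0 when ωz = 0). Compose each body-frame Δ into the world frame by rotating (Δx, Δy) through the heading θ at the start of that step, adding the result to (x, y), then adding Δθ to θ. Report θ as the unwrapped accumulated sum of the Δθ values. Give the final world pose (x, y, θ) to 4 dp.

(0.3096, 0.0579, -2.5644)

step 1: ξ=(vx,vy,ωz)=(0.0125, -0.0875, -0.6439), dt=0.5 → body Δ=(-0.0008, -0.0440, -0.3220) → world pose (-0.0008, -0.0440, -0.3220)
step 2: ξ=(vx,vy,ωz)=(-0.2000, -0.2000, 0.7576), dt=1.2 → body Δ=(-0.1065, -0.3101, 0.9091) → world pose (-0.2000, -0.3044, 0.5871)
step 3: ξ=(vx,vy,ωz)=(-0.0750, 0.1750, -0.9848), dt=1.2 → body Δ=(0.0398, 0.2117, -1.1818) → world pose (-0.2841, -0.1061, -0.5947)
step 4: ξ=(vx,vy,ωz)=(-0.1000, 0.3500, -0.9848), dt=2.0 → body Δ=(0.3999, 0.4685, -1.9697) → world pose (0.3096, 0.0579, -2.5644)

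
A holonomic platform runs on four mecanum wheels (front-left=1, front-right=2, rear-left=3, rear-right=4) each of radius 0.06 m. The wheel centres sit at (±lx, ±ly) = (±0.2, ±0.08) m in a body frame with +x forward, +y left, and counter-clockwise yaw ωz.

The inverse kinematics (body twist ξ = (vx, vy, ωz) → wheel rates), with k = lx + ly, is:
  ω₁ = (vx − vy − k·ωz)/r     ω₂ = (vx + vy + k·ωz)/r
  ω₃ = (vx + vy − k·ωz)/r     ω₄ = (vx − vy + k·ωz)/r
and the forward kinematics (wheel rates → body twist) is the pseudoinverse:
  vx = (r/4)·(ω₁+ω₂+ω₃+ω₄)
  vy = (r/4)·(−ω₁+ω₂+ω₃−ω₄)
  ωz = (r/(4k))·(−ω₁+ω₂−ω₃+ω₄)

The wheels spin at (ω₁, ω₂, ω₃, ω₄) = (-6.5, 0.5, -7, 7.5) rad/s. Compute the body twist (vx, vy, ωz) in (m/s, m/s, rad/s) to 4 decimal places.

k = lx + ly = 0.2 + 0.08 = 0.2800
ω₁+ω₂+ω₃+ω₄ = -5.5000  →  vx = (0.06/4)·-5.5000 = -0.0825
−ω₁+ω₂+ω₃−ω₄ = -7.5000  →  vy = (0.06/4)·-7.5000 = -0.1125
−ω₁+ω₂−ω₃+ω₄ = 21.5000  →  ωz = (0.06/1.1200)·21.5000 = 1.1518

(-0.0825, -0.1125, 1.1518)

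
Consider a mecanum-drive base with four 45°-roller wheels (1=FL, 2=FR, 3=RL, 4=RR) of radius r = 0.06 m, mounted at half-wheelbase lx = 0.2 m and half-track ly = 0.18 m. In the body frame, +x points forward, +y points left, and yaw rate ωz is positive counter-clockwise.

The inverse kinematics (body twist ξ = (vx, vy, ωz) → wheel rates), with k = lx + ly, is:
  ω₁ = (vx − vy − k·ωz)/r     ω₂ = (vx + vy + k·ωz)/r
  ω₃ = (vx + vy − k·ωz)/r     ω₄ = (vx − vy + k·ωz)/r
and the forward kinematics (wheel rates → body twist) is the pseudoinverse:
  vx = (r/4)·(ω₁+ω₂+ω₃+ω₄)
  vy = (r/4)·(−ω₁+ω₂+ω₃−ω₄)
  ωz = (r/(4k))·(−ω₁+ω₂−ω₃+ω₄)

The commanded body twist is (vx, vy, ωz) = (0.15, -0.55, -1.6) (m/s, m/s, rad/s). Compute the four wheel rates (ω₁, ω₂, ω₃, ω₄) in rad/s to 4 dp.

(21.8000, -16.8000, 3.4667, 1.5333)

k = lx + ly = 0.2 + 0.18 = 0.3800;  k·ωz = 0.3800·-1.6 = -0.6080
ω₁ (FL) = (vx − vy − k·ωz)/r = 1.3080/0.06 = 21.8000
ω₂ (FR) = (vx + vy + k·ωz)/r = -1.0080/0.06 = -16.8000
ω₃ (RL) = (vx + vy − k·ωz)/r = 0.2080/0.06 = 3.4667
ω₄ (RR) = (vx − vy + k·ωz)/r = 0.0920/0.06 = 1.5333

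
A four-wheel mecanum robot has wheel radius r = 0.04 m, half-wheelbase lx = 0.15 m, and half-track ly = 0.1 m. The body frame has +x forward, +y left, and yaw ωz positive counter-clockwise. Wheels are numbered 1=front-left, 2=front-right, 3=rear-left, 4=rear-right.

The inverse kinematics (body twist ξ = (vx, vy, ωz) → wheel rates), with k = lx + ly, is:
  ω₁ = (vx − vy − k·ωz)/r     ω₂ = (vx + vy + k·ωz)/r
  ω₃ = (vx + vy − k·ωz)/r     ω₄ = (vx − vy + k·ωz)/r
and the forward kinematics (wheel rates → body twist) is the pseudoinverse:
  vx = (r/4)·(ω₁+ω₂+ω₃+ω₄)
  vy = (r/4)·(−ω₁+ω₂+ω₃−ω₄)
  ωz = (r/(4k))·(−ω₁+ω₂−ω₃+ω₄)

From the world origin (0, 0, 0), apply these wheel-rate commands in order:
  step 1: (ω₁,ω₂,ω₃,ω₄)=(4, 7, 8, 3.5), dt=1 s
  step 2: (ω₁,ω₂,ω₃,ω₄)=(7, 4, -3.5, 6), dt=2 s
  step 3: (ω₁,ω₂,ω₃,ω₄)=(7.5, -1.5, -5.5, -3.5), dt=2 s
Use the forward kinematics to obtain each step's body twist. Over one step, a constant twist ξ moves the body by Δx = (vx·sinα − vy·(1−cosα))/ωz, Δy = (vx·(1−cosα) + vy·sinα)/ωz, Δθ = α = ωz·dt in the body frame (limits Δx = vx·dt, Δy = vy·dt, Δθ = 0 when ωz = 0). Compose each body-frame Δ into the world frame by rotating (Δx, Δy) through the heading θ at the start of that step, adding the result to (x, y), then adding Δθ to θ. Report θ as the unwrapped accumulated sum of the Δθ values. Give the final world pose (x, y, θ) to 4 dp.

step 1: ξ=(vx,vy,ωz)=(0.2250, 0.0750, -0.0600), dt=1.0 → body Δ=(0.2271, 0.0682, -0.0600) → world pose (0.2271, 0.0682, -0.0600)
step 2: ξ=(vx,vy,ωz)=(0.1350, -0.1250, 0.2600), dt=2.0 → body Δ=(0.3215, -0.1703, 0.5200) → world pose (0.5379, -0.1210, 0.4600)
step 3: ξ=(vx,vy,ωz)=(-0.0300, -0.1100, -0.2800), dt=2.0 → body Δ=(-0.1169, -0.1923, -0.5600) → world pose (0.5185, -0.3453, -0.1000)

(0.5185, -0.3453, -0.1000)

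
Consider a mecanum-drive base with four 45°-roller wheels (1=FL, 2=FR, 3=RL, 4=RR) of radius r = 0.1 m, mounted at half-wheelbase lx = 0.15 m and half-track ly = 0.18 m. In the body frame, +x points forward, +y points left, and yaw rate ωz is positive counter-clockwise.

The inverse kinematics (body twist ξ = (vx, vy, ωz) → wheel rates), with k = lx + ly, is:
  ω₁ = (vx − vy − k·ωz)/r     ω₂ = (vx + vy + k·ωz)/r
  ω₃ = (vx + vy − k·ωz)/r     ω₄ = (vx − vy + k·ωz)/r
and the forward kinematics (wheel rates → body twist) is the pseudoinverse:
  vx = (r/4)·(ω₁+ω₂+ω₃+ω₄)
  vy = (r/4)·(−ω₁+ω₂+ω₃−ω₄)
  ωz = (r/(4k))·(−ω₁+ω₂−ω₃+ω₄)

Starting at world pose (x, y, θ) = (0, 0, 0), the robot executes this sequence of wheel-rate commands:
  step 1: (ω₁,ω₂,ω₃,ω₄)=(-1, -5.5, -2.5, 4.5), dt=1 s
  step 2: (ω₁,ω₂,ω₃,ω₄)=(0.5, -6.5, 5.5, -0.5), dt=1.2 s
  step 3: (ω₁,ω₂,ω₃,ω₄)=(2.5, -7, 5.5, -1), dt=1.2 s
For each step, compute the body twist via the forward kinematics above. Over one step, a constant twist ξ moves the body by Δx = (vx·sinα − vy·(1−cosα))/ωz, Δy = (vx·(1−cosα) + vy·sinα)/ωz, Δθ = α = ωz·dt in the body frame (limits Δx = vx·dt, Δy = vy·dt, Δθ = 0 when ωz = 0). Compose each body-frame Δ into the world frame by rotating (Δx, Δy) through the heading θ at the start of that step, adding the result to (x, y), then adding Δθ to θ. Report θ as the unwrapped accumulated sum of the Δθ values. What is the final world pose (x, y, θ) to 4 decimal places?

step 1: ξ=(vx,vy,ωz)=(-0.1125, -0.2875, 0.1894), dt=1.0 → body Δ=(-0.0847, -0.2964, 0.1894) → world pose (-0.0847, -0.2964, 0.1894)
step 2: ξ=(vx,vy,ωz)=(-0.0250, -0.0250, -0.9848), dt=1.2 → body Δ=(-0.0392, -0.0077, -1.1818) → world pose (-0.1218, -0.3114, -0.9924)
step 3: ξ=(vx,vy,ωz)=(0.0000, -0.0750, -1.2121), dt=1.2 → body Δ=(-0.0547, -0.0615, -1.4545) → world pose (-0.2031, -0.2992, -2.4470)

(-0.2031, -0.2992, -2.4470)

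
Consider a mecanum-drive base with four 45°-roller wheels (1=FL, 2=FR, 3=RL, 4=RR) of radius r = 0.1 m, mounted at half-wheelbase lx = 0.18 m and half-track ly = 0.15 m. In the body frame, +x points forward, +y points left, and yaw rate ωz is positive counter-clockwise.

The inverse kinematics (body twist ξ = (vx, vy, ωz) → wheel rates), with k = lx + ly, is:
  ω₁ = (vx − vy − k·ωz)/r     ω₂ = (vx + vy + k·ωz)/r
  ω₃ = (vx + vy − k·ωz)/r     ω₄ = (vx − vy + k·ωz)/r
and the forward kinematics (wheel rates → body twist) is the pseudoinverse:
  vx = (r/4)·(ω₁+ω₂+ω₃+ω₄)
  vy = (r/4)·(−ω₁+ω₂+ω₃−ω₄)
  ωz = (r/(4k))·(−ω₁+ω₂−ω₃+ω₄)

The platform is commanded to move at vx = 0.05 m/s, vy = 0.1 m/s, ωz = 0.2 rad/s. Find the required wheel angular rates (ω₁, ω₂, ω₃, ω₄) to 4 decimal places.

k = lx + ly = 0.18 + 0.15 = 0.3300;  k·ωz = 0.3300·0.2 = 0.0660
ω₁ (FL) = (vx − vy − k·ωz)/r = -0.1160/0.1 = -1.1600
ω₂ (FR) = (vx + vy + k·ωz)/r = 0.2160/0.1 = 2.1600
ω₃ (RL) = (vx + vy − k·ωz)/r = 0.0840/0.1 = 0.8400
ω₄ (RR) = (vx − vy + k·ωz)/r = 0.0160/0.1 = 0.1600

(-1.1600, 2.1600, 0.8400, 0.1600)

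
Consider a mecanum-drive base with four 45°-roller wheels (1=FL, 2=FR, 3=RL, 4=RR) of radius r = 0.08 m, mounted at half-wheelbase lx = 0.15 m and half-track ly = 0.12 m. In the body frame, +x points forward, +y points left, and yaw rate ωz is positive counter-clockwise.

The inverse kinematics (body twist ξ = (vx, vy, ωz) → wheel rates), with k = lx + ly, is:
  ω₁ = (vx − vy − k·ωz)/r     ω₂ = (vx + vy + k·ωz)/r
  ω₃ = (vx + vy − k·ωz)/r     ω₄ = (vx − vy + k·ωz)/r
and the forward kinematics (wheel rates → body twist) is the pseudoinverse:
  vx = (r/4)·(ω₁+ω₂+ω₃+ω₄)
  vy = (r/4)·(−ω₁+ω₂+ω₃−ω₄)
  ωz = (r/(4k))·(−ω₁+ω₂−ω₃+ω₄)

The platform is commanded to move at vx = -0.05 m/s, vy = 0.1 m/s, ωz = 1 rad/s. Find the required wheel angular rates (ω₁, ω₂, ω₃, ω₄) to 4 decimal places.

k = lx + ly = 0.15 + 0.12 = 0.2700;  k·ωz = 0.2700·1 = 0.2700
ω₁ (FL) = (vx − vy − k·ωz)/r = -0.4200/0.08 = -5.2500
ω₂ (FR) = (vx + vy + k·ωz)/r = 0.3200/0.08 = 4.0000
ω₃ (RL) = (vx + vy − k·ωz)/r = -0.2200/0.08 = -2.7500
ω₄ (RR) = (vx − vy + k·ωz)/r = 0.1200/0.08 = 1.5000

(-5.2500, 4.0000, -2.7500, 1.5000)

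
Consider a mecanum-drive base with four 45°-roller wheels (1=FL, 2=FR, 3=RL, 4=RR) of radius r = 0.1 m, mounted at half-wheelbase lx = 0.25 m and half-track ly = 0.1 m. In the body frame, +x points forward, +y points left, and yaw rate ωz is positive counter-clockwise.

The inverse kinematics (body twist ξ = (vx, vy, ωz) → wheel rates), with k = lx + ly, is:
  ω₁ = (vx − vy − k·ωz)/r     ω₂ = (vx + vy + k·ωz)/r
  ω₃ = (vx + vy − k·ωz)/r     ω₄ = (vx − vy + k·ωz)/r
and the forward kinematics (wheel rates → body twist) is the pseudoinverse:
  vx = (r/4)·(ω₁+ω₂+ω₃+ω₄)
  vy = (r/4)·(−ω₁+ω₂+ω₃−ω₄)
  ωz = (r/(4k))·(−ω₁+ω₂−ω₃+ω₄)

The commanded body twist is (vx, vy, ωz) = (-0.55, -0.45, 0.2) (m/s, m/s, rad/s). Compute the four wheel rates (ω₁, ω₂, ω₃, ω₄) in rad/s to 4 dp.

(-1.7000, -9.3000, -10.7000, -0.3000)

k = lx + ly = 0.25 + 0.1 = 0.3500;  k·ωz = 0.3500·0.2 = 0.0700
ω₁ (FL) = (vx − vy − k·ωz)/r = -0.1700/0.1 = -1.7000
ω₂ (FR) = (vx + vy + k·ωz)/r = -0.9300/0.1 = -9.3000
ω₃ (RL) = (vx + vy − k·ωz)/r = -1.0700/0.1 = -10.7000
ω₄ (RR) = (vx − vy + k·ωz)/r = -0.0300/0.1 = -0.3000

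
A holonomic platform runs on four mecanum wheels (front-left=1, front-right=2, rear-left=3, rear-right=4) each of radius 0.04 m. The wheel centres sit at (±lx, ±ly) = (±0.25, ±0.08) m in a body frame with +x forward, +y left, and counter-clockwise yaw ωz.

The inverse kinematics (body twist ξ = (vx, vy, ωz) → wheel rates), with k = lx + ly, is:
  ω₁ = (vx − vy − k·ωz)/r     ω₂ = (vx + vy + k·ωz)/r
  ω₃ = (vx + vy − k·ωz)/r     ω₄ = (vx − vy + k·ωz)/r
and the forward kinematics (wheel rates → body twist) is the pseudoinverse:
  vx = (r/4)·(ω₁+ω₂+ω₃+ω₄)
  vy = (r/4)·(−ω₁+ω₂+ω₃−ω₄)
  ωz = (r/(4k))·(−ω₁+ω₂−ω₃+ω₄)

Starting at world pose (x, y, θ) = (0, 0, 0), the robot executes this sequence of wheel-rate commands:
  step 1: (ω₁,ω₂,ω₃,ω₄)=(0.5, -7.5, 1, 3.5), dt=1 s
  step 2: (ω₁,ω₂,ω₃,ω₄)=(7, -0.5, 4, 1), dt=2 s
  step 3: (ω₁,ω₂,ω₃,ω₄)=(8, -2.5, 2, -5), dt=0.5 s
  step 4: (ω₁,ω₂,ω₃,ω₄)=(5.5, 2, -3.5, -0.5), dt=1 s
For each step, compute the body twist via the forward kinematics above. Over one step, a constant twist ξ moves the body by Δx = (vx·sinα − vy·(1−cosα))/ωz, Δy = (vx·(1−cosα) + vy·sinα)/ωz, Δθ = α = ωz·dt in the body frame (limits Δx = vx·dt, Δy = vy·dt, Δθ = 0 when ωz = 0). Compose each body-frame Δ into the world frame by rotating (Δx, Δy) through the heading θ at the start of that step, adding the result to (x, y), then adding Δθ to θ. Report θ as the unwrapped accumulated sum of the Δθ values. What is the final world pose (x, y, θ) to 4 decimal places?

step 1: ξ=(vx,vy,ωz)=(-0.0250, -0.1050, -0.1667), dt=1.0 → body Δ=(-0.0336, -0.1024, -0.1667) → world pose (-0.0336, -0.1024, -0.1667)
step 2: ξ=(vx,vy,ωz)=(0.1150, -0.0450, -0.3182), dt=2.0 → body Δ=(0.1871, -0.1548, -0.6364) → world pose (0.1252, -0.2861, -0.8030)
step 3: ξ=(vx,vy,ωz)=(0.0250, -0.0350, -0.5303), dt=0.5 → body Δ=(0.0100, -0.0189, -0.2652) → world pose (0.1186, -0.3065, -1.0682)
step 4: ξ=(vx,vy,ωz)=(0.0350, -0.0650, -0.0152), dt=1.0 → body Δ=(0.0345, -0.0653, -0.0152) → world pose (0.0780, -0.3682, -1.0833)

(0.0780, -0.3682, -1.0833)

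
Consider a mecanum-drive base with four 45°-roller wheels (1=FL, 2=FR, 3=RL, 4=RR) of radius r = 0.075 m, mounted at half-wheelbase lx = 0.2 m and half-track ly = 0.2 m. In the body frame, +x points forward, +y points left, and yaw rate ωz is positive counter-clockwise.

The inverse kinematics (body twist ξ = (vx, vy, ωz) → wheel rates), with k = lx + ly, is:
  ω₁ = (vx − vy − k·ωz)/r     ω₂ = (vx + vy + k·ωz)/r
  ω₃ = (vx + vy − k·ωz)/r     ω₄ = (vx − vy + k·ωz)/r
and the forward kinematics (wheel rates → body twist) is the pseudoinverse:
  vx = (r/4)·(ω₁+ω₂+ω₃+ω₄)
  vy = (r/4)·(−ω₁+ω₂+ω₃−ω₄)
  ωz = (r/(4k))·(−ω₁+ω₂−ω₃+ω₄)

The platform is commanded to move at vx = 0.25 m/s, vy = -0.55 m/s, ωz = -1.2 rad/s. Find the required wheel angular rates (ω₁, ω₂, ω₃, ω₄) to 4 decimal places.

k = lx + ly = 0.2 + 0.2 = 0.4000;  k·ωz = 0.4000·-1.2 = -0.4800
ω₁ (FL) = (vx − vy − k·ωz)/r = 1.2800/0.075 = 17.0667
ω₂ (FR) = (vx + vy + k·ωz)/r = -0.7800/0.075 = -10.4000
ω₃ (RL) = (vx + vy − k·ωz)/r = 0.1800/0.075 = 2.4000
ω₄ (RR) = (vx − vy + k·ωz)/r = 0.3200/0.075 = 4.2667

(17.0667, -10.4000, 2.4000, 4.2667)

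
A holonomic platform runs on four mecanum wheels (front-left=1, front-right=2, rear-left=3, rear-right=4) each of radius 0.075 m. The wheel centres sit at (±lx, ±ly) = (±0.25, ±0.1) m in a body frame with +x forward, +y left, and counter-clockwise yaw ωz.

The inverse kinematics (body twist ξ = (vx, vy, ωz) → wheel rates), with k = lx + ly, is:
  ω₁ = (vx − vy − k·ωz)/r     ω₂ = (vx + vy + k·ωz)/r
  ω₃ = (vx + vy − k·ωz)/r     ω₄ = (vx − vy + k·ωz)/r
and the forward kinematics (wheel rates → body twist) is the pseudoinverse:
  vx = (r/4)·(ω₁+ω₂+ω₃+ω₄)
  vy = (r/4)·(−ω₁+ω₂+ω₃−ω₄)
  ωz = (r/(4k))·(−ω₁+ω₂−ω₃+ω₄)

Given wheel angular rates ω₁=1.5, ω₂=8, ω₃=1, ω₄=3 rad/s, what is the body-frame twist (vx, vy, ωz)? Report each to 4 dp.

(0.2531, 0.0844, 0.4554)

k = lx + ly = 0.25 + 0.1 = 0.3500
ω₁+ω₂+ω₃+ω₄ = 13.5000  →  vx = (0.075/4)·13.5000 = 0.2531
−ω₁+ω₂+ω₃−ω₄ = 4.5000  →  vy = (0.075/4)·4.5000 = 0.0844
−ω₁+ω₂−ω₃+ω₄ = 8.5000  →  ωz = (0.075/1.4000)·8.5000 = 0.4554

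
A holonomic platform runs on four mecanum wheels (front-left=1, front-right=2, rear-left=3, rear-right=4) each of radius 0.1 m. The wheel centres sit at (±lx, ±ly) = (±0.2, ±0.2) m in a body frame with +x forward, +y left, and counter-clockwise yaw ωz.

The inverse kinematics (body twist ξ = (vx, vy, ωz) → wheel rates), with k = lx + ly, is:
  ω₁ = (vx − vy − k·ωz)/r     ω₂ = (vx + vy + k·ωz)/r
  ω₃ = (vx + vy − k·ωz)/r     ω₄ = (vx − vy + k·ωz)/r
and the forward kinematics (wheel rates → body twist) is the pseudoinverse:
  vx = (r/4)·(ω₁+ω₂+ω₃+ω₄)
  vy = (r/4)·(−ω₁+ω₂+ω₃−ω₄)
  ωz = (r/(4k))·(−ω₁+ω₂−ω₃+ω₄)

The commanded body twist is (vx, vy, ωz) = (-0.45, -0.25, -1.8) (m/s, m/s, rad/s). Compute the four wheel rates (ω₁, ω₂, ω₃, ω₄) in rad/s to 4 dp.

(5.2000, -14.2000, 0.2000, -9.2000)

k = lx + ly = 0.2 + 0.2 = 0.4000;  k·ωz = 0.4000·-1.8 = -0.7200
ω₁ (FL) = (vx − vy − k·ωz)/r = 0.5200/0.1 = 5.2000
ω₂ (FR) = (vx + vy + k·ωz)/r = -1.4200/0.1 = -14.2000
ω₃ (RL) = (vx + vy − k·ωz)/r = 0.0200/0.1 = 0.2000
ω₄ (RR) = (vx − vy + k·ωz)/r = -0.9200/0.1 = -9.2000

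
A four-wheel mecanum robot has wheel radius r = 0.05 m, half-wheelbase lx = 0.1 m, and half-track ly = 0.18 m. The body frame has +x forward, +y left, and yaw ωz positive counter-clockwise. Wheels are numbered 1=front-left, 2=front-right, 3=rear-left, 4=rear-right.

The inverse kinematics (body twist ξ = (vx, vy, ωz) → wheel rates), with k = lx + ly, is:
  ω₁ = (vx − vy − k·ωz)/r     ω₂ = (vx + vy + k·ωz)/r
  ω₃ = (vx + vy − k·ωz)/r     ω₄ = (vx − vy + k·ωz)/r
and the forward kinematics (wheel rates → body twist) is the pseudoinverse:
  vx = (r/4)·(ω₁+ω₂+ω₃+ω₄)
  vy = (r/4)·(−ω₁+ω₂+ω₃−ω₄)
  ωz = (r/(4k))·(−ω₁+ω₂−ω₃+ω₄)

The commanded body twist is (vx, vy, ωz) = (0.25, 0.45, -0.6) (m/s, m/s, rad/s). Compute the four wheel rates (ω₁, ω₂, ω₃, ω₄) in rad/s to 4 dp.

k = lx + ly = 0.1 + 0.18 = 0.2800;  k·ωz = 0.2800·-0.6 = -0.1680
ω₁ (FL) = (vx − vy − k·ωz)/r = -0.0320/0.05 = -0.6400
ω₂ (FR) = (vx + vy + k·ωz)/r = 0.5320/0.05 = 10.6400
ω₃ (RL) = (vx + vy − k·ωz)/r = 0.8680/0.05 = 17.3600
ω₄ (RR) = (vx − vy + k·ωz)/r = -0.3680/0.05 = -7.3600

(-0.6400, 10.6400, 17.3600, -7.3600)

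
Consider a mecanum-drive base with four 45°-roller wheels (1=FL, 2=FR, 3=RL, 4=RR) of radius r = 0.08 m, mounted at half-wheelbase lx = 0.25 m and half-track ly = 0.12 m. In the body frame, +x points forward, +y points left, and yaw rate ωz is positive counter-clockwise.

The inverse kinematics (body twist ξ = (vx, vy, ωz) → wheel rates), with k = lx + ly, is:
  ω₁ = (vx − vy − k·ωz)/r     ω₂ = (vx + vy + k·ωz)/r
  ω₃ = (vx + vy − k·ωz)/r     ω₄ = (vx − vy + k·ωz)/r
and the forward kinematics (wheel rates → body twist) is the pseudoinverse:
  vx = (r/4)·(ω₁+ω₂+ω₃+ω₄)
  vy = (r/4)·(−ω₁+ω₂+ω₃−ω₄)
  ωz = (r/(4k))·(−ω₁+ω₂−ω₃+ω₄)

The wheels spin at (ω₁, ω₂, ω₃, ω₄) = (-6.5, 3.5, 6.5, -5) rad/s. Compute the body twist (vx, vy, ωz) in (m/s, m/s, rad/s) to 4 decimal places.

(-0.0300, 0.4300, -0.0811)

k = lx + ly = 0.25 + 0.12 = 0.3700
ω₁+ω₂+ω₃+ω₄ = -1.5000  →  vx = (0.08/4)·-1.5000 = -0.0300
−ω₁+ω₂+ω₃−ω₄ = 21.5000  →  vy = (0.08/4)·21.5000 = 0.4300
−ω₁+ω₂−ω₃+ω₄ = -1.5000  →  ωz = (0.08/1.4800)·-1.5000 = -0.0811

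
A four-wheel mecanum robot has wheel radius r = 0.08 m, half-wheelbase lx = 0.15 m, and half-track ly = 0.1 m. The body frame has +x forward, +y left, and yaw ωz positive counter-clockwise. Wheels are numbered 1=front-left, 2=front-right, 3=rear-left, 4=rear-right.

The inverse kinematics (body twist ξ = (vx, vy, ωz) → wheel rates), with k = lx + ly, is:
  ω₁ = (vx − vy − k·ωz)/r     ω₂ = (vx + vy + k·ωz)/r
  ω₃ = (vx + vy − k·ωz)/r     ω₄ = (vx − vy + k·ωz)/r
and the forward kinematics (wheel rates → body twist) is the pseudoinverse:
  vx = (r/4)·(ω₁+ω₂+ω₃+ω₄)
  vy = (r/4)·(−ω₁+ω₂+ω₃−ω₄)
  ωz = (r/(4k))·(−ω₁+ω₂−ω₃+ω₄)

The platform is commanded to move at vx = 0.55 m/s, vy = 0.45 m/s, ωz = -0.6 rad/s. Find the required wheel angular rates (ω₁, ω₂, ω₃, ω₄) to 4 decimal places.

k = lx + ly = 0.15 + 0.1 = 0.2500;  k·ωz = 0.2500·-0.6 = -0.1500
ω₁ (FL) = (vx − vy − k·ωz)/r = 0.2500/0.08 = 3.1250
ω₂ (FR) = (vx + vy + k·ωz)/r = 0.8500/0.08 = 10.6250
ω₃ (RL) = (vx + vy − k·ωz)/r = 1.1500/0.08 = 14.3750
ω₄ (RR) = (vx − vy + k·ωz)/r = -0.0500/0.08 = -0.6250

(3.1250, 10.6250, 14.3750, -0.6250)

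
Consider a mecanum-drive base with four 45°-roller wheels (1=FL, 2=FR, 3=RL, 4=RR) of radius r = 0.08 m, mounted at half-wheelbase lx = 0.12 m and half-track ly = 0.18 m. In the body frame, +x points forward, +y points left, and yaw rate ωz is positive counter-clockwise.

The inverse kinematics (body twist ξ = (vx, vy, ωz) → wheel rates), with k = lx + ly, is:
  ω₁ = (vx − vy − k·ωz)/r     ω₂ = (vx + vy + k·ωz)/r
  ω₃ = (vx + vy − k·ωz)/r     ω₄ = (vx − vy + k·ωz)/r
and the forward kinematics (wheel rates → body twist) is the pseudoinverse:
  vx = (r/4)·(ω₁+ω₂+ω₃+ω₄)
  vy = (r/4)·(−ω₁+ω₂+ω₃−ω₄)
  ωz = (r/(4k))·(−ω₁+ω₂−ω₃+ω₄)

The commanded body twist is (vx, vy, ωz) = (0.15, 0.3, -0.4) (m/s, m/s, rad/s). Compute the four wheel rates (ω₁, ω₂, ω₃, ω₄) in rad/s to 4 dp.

(-0.3750, 4.1250, 7.1250, -3.3750)

k = lx + ly = 0.12 + 0.18 = 0.3000;  k·ωz = 0.3000·-0.4 = -0.1200
ω₁ (FL) = (vx − vy − k·ωz)/r = -0.0300/0.08 = -0.3750
ω₂ (FR) = (vx + vy + k·ωz)/r = 0.3300/0.08 = 4.1250
ω₃ (RL) = (vx + vy − k·ωz)/r = 0.5700/0.08 = 7.1250
ω₄ (RR) = (vx − vy + k·ωz)/r = -0.2700/0.08 = -3.3750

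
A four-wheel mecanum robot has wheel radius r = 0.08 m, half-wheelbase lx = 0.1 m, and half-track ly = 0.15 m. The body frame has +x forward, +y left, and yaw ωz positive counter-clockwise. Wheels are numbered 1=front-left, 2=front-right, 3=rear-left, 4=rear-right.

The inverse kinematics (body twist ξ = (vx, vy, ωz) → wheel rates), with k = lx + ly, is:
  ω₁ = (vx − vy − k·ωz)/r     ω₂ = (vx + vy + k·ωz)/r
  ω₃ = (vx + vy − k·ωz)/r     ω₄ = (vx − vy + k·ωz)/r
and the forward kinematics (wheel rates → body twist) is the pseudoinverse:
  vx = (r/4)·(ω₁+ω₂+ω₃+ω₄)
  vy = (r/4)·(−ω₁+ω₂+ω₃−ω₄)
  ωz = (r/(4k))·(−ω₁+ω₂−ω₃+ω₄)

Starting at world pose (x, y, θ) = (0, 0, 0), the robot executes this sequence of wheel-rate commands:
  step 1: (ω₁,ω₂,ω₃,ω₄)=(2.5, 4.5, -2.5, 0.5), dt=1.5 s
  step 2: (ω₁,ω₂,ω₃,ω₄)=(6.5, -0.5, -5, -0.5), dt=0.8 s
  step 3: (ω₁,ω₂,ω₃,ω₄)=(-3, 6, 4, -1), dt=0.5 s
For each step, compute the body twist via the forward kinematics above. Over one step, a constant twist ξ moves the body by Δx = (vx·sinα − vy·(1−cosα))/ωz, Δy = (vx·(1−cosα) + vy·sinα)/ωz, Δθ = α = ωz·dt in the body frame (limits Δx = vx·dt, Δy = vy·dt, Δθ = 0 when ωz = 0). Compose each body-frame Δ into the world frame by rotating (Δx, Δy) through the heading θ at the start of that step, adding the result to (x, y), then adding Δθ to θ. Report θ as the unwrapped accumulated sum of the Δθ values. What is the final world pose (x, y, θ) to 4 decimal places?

(0.2307, 0.0110, 0.6000)

step 1: ξ=(vx,vy,ωz)=(0.1000, -0.0200, 0.4000), dt=1.5 → body Δ=(0.1499, 0.0154, 0.6000) → world pose (0.1499, 0.0154, 0.6000)
step 2: ξ=(vx,vy,ωz)=(0.0100, -0.2300, -0.2000), dt=0.8 → body Δ=(-0.0067, -0.1839, -0.1600) → world pose (0.2482, -0.1401, 0.4400)
step 3: ξ=(vx,vy,ωz)=(0.1200, 0.2800, 0.3200), dt=0.5 → body Δ=(0.0486, 0.1442, 0.1600) → world pose (0.2307, 0.0110, 0.6000)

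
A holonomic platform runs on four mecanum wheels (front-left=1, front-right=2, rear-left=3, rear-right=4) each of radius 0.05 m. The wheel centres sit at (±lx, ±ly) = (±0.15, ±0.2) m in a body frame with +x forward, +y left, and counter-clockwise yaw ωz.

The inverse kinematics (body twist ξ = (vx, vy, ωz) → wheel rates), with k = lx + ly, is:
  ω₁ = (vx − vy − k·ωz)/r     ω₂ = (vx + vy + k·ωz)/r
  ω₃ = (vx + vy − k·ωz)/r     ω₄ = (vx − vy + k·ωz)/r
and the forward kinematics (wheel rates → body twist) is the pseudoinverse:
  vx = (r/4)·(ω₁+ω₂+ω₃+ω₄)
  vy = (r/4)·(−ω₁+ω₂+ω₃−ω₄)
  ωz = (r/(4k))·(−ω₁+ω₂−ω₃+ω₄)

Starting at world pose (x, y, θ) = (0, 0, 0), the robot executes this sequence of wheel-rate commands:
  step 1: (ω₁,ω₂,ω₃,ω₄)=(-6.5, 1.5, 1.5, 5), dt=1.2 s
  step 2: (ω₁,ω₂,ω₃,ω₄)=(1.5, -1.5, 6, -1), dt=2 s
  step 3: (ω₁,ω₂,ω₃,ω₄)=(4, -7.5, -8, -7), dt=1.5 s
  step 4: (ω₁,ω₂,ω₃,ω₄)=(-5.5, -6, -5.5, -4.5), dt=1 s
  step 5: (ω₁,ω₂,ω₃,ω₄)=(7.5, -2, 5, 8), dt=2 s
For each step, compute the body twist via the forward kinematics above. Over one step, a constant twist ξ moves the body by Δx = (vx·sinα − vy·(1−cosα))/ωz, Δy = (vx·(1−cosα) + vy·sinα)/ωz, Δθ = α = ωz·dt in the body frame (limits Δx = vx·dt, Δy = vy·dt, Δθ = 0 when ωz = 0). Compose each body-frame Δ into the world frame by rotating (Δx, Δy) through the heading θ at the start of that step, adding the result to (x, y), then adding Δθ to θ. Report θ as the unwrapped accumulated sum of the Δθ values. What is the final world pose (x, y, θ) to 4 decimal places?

step 1: ξ=(vx,vy,ωz)=(0.0188, 0.0563, 0.4107), dt=1.2 → body Δ=(0.0053, 0.0702, 0.4929) → world pose (0.0053, 0.0702, 0.4929)
step 2: ξ=(vx,vy,ωz)=(0.0625, 0.0500, -0.3571), dt=2.0 → body Δ=(0.1489, 0.0489, -0.7143) → world pose (0.1133, 0.1838, -0.2214)
step 3: ξ=(vx,vy,ωz)=(-0.2313, -0.1562, -0.3750), dt=1.5 → body Δ=(-0.3931, -0.1272, -0.5625) → world pose (-0.2981, 0.1460, -0.7839)
step 4: ξ=(vx,vy,ωz)=(-0.2688, -0.0188, 0.0179), dt=1.0 → body Δ=(-0.2686, -0.0211, 0.0179) → world pose (-0.5032, 0.3207, -0.7661)
step 5: ξ=(vx,vy,ωz)=(0.2313, -0.1562, -0.2321), dt=2.0 → body Δ=(0.3748, -0.4068, -0.4643) → world pose (-0.5152, -0.2324, -1.2304)

(-0.5152, -0.2324, -1.2304)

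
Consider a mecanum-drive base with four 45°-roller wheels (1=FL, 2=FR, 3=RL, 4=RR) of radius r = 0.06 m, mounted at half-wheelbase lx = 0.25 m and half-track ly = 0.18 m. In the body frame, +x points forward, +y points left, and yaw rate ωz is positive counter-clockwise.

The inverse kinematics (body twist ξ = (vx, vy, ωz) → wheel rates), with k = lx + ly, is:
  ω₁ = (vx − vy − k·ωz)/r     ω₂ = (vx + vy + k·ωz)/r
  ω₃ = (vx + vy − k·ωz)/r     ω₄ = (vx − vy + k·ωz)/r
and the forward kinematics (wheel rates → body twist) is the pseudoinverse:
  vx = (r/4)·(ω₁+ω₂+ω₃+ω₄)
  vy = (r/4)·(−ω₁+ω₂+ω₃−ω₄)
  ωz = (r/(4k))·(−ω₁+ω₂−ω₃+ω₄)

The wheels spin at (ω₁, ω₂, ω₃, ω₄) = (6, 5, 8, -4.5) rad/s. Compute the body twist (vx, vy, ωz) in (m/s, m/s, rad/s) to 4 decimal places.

(0.2175, 0.1725, -0.4709)

k = lx + ly = 0.25 + 0.18 = 0.4300
ω₁+ω₂+ω₃+ω₄ = 14.5000  →  vx = (0.06/4)·14.5000 = 0.2175
−ω₁+ω₂+ω₃−ω₄ = 11.5000  →  vy = (0.06/4)·11.5000 = 0.1725
−ω₁+ω₂−ω₃+ω₄ = -13.5000  →  ωz = (0.06/1.7200)·-13.5000 = -0.4709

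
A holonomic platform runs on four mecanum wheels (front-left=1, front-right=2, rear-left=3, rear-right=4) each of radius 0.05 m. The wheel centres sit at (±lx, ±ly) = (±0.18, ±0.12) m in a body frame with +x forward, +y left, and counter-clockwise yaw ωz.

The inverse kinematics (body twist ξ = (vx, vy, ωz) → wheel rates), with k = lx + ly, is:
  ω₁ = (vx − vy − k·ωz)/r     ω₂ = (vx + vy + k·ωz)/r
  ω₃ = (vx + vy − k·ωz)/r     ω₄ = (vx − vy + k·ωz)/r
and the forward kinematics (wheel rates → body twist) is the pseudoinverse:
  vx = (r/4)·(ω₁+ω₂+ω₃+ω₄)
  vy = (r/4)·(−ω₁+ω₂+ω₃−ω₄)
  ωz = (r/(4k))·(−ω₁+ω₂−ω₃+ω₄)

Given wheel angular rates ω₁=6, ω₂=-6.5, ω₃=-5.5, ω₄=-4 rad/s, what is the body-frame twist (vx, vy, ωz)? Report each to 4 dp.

k = lx + ly = 0.18 + 0.12 = 0.3000
ω₁+ω₂+ω₃+ω₄ = -10.0000  →  vx = (0.05/4)·-10.0000 = -0.1250
−ω₁+ω₂+ω₃−ω₄ = -14.0000  →  vy = (0.05/4)·-14.0000 = -0.1750
−ω₁+ω₂−ω₃+ω₄ = -11.0000  →  ωz = (0.05/1.2000)·-11.0000 = -0.4583

(-0.1250, -0.1750, -0.4583)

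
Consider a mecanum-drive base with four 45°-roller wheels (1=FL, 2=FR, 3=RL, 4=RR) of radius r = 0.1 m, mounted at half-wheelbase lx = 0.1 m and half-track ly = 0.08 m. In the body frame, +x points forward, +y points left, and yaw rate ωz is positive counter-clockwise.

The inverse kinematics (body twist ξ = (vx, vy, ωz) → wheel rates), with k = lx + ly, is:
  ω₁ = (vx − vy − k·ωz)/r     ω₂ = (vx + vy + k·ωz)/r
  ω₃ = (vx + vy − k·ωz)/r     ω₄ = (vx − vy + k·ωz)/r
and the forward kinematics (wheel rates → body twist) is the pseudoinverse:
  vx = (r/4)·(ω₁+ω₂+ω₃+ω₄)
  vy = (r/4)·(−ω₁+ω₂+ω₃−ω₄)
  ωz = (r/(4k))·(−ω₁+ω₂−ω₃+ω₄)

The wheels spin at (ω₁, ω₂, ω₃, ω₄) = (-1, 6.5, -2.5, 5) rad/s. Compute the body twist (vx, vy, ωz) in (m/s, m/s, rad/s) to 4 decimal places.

k = lx + ly = 0.1 + 0.08 = 0.1800
ω₁+ω₂+ω₃+ω₄ = 8.0000  →  vx = (0.1/4)·8.0000 = 0.2000
−ω₁+ω₂+ω₃−ω₄ = 0.0000  →  vy = (0.1/4)·0.0000 = 0.0000
−ω₁+ω₂−ω₃+ω₄ = 15.0000  →  ωz = (0.1/0.7200)·15.0000 = 2.0833

(0.2000, 0.0000, 2.0833)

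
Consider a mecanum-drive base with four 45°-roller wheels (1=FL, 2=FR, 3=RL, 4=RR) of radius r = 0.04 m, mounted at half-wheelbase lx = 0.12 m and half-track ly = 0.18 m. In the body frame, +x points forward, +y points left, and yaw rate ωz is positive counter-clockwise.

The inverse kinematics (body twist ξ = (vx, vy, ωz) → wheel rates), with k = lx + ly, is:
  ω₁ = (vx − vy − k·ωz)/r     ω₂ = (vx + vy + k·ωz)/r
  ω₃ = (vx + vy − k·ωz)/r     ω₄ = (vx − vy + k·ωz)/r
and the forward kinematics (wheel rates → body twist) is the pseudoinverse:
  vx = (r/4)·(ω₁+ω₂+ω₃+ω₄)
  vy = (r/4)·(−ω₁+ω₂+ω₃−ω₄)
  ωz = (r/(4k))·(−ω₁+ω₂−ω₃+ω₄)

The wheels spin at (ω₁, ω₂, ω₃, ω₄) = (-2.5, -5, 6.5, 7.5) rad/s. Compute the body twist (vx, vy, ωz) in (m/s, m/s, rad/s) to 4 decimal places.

k = lx + ly = 0.12 + 0.18 = 0.3000
ω₁+ω₂+ω₃+ω₄ = 6.5000  →  vx = (0.04/4)·6.5000 = 0.0650
−ω₁+ω₂+ω₃−ω₄ = -3.5000  →  vy = (0.04/4)·-3.5000 = -0.0350
−ω₁+ω₂−ω₃+ω₄ = -1.5000  →  ωz = (0.04/1.2000)·-1.5000 = -0.0500

(0.0650, -0.0350, -0.0500)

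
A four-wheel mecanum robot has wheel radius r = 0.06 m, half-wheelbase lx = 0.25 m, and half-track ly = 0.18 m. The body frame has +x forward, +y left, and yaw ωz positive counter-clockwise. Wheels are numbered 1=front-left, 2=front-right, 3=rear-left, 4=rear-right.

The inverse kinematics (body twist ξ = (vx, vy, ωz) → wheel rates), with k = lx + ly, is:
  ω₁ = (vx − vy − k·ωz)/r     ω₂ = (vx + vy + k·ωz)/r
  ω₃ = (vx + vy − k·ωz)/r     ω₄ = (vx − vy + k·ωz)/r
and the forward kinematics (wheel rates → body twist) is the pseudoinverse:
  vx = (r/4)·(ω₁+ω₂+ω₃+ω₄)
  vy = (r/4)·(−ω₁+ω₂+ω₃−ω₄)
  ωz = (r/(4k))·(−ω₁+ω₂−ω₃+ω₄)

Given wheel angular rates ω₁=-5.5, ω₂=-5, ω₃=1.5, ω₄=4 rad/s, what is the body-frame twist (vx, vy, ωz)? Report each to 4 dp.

k = lx + ly = 0.25 + 0.18 = 0.4300
ω₁+ω₂+ω₃+ω₄ = -5.0000  →  vx = (0.06/4)·-5.0000 = -0.0750
−ω₁+ω₂+ω₃−ω₄ = -2.0000  →  vy = (0.06/4)·-2.0000 = -0.0300
−ω₁+ω₂−ω₃+ω₄ = 3.0000  →  ωz = (0.06/1.7200)·3.0000 = 0.1047

(-0.0750, -0.0300, 0.1047)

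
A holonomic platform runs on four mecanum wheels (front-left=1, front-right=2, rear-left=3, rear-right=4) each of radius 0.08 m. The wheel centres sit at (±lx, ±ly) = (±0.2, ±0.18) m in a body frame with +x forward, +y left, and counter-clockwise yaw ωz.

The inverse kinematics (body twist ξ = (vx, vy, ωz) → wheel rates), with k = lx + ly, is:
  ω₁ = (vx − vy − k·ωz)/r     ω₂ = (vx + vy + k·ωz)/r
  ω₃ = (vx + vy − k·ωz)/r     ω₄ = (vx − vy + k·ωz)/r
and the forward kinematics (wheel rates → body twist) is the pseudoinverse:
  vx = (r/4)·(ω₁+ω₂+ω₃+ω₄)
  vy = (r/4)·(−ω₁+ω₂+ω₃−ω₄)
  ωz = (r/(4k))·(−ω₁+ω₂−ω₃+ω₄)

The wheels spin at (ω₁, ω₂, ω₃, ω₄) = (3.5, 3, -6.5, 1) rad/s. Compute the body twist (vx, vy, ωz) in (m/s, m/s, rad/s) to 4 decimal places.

(0.0200, -0.1600, 0.3684)

k = lx + ly = 0.2 + 0.18 = 0.3800
ω₁+ω₂+ω₃+ω₄ = 1.0000  →  vx = (0.08/4)·1.0000 = 0.0200
−ω₁+ω₂+ω₃−ω₄ = -8.0000  →  vy = (0.08/4)·-8.0000 = -0.1600
−ω₁+ω₂−ω₃+ω₄ = 7.0000  →  ωz = (0.08/1.5200)·7.0000 = 0.3684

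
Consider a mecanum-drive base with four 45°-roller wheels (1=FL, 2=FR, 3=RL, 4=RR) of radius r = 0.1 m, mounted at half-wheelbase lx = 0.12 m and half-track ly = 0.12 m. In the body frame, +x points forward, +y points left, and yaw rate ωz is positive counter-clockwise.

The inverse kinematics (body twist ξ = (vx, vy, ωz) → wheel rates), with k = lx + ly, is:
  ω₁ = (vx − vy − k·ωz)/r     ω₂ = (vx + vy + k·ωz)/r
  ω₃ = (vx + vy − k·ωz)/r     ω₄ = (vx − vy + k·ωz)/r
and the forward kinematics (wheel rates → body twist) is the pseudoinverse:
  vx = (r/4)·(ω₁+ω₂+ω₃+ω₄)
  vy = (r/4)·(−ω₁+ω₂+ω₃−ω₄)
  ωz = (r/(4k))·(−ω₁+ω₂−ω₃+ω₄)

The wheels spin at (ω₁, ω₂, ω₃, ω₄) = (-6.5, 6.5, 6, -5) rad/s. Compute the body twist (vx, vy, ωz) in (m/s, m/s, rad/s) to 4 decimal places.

(0.0250, 0.6000, 0.2083)

k = lx + ly = 0.12 + 0.12 = 0.2400
ω₁+ω₂+ω₃+ω₄ = 1.0000  →  vx = (0.1/4)·1.0000 = 0.0250
−ω₁+ω₂+ω₃−ω₄ = 24.0000  →  vy = (0.1/4)·24.0000 = 0.6000
−ω₁+ω₂−ω₃+ω₄ = 2.0000  →  ωz = (0.1/0.9600)·2.0000 = 0.2083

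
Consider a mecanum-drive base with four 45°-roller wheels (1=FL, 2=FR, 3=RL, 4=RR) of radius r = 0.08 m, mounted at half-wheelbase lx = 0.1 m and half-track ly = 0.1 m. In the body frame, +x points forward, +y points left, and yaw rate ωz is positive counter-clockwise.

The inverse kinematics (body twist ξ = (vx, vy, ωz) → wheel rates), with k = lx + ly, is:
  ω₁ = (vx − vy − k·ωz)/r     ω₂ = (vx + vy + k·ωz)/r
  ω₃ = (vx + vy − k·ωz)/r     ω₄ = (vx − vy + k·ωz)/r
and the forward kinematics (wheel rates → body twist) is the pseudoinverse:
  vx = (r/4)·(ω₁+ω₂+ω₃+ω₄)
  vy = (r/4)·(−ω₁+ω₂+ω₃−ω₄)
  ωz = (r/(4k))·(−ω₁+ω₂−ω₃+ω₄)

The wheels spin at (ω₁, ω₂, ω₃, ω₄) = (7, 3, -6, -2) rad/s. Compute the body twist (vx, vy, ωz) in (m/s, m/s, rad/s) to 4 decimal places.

k = lx + ly = 0.1 + 0.1 = 0.2000
ω₁+ω₂+ω₃+ω₄ = 2.0000  →  vx = (0.08/4)·2.0000 = 0.0400
−ω₁+ω₂+ω₃−ω₄ = -8.0000  →  vy = (0.08/4)·-8.0000 = -0.1600
−ω₁+ω₂−ω₃+ω₄ = 0.0000  →  ωz = (0.08/0.8000)·0.0000 = 0.0000

(0.0400, -0.1600, 0.0000)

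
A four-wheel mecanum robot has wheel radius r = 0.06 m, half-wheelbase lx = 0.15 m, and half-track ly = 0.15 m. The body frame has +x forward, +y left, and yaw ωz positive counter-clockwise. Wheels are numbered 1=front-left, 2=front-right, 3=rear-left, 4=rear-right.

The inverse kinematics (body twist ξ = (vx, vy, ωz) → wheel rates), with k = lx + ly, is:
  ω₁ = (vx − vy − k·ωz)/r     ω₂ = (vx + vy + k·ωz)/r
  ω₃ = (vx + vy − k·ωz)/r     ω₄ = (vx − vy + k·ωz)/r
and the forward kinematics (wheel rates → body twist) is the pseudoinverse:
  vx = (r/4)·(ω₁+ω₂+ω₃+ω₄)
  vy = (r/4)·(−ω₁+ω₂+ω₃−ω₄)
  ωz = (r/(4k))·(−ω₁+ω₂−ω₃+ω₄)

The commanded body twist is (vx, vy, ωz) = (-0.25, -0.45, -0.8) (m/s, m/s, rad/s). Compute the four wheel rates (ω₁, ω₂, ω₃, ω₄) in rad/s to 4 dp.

(7.3333, -15.6667, -7.6667, -0.6667)

k = lx + ly = 0.15 + 0.15 = 0.3000;  k·ωz = 0.3000·-0.8 = -0.2400
ω₁ (FL) = (vx − vy − k·ωz)/r = 0.4400/0.06 = 7.3333
ω₂ (FR) = (vx + vy + k·ωz)/r = -0.9400/0.06 = -15.6667
ω₃ (RL) = (vx + vy − k·ωz)/r = -0.4600/0.06 = -7.6667
ω₄ (RR) = (vx − vy + k·ωz)/r = -0.0400/0.06 = -0.6667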